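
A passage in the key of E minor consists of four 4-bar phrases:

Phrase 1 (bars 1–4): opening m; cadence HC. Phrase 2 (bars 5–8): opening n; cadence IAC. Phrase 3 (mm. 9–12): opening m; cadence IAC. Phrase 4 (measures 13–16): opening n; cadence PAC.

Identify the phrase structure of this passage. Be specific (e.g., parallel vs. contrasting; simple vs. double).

Four phrases in two halves: the first half (mm. 1–8) ends with an imperfect authentic cadence, the second (measures 9–16) with a perfect authentic cadence — a large antecedent–consequent pair, i.e. a double period.
Phrase 3 begins with the same material as phrase 1, making it parallel.

parallel double period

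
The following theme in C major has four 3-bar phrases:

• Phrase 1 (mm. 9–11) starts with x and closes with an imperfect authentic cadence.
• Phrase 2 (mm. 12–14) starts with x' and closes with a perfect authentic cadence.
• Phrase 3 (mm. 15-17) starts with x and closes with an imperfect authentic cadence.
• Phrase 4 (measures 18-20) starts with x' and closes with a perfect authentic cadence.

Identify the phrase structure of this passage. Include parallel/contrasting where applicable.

repeated period

The cadence pattern IAC–PAC–IAC–PAC is weak–strong twice, and phrases 3–4 restate phrases 1–2: a period heard twice, not a double period (which would end weakly at phrase 2).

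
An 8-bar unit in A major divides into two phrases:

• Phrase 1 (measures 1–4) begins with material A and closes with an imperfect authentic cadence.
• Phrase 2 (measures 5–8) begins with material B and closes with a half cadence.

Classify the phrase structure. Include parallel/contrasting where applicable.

The second phrase closes with a half cadence, which is not stronger than the first phrase's imperfect authentic cadence; without a weak→strong cadential pair there is no antecedent–consequent relationship, so this is a phrase group rather than a period.

phrase group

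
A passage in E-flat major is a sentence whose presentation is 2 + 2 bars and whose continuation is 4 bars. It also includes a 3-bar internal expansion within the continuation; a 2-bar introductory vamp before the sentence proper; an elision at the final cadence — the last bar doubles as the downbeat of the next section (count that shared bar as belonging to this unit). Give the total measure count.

Basic sentence: 2 + 2 + 4 = 8 bars.
8 (basic form) + 3 (internal expansion) + 2 (introduction) = 13.
The elision shares a bar with the next section but does not change this unit's count.

13 measures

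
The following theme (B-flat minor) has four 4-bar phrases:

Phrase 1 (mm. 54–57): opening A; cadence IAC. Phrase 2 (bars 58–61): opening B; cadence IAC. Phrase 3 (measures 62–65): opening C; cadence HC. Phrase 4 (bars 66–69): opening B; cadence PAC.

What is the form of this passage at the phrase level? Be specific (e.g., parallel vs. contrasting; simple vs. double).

Four phrases in two halves: the first half (mm. 54-61) ends with an imperfect authentic cadence, the second (bars 62–69) with a perfect authentic cadence — a large antecedent–consequent pair, i.e. a double period.
Phrase 3 begins with different material from phrase 1, making it contrasting.

contrasting double period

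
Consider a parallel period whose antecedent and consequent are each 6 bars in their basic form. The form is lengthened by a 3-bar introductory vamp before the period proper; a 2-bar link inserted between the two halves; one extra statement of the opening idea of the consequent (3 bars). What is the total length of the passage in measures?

20 measures

Basic parallel period: 6 + 6 = 12 bars.
12 (basic form) + 3 (introduction) + 2 (link) + 3 (extra statement) = 20.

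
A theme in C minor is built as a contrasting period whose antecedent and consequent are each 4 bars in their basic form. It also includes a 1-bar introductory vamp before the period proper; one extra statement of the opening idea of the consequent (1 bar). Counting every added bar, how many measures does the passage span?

10 measures

Basic contrasting period: 4 + 4 = 8 bars.
8 (basic form) + 1 (introduction) + 1 (extra statement) = 10.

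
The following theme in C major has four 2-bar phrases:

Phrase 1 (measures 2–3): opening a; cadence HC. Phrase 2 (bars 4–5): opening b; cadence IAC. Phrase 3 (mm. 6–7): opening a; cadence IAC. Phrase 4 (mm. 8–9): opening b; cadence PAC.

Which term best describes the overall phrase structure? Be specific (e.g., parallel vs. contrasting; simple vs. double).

parallel double period

Four phrases in two halves: the first half (measures 2–5) ends with an imperfect authentic cadence, the second (mm. 6–9) with a perfect authentic cadence — a large antecedent–consequent pair, i.e. a double period.
Phrase 3 begins with the same material as phrase 1, making it parallel.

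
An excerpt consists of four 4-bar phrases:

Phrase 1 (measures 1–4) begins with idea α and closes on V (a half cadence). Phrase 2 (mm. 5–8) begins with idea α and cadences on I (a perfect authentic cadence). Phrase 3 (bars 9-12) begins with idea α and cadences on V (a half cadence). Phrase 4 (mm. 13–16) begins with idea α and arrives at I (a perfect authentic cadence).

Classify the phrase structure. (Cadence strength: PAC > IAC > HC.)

repeated period

The cadence pattern HC–PAC–HC–PAC is weak–strong twice, and phrases 3–4 restate phrases 1–2: a period heard twice, not a double period (which would end weakly at phrase 2).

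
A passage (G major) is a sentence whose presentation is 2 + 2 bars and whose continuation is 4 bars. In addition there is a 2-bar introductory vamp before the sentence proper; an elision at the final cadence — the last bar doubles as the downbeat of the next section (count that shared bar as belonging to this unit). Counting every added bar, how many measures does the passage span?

10 measures

Basic sentence: 2 + 2 + 4 = 8 bars.
8 (basic form) + 2 (introduction) = 10.
The elision shares a bar with the next section but does not change this unit's count.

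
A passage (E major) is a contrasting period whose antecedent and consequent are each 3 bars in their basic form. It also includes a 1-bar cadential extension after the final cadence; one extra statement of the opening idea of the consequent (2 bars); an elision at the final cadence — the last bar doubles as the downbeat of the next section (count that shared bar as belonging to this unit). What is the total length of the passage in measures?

Basic contrasting period: 3 + 3 = 6 bars.
6 (basic form) + 1 (cadential extension) + 2 (extra statement) = 9.
The elision shares a bar with the next section but does not change this unit's count.

9 measures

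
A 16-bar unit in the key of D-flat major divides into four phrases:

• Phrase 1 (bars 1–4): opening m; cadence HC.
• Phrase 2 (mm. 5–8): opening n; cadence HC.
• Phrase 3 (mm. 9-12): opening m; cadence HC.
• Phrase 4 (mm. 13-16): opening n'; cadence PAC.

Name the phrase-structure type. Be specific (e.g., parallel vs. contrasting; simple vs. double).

parallel double period

Four phrases in two halves: the first half (mm. 1-8) ends with a half cadence, the second (measures 9–16) with a perfect authentic cadence — a large antecedent–consequent pair, i.e. a double period.
Phrase 3 begins with the same material as phrase 1, making it parallel.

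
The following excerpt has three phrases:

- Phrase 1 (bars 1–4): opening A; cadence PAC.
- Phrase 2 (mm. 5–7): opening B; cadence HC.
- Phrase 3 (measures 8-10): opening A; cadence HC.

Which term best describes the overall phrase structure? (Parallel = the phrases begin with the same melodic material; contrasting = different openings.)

The final phrase closes with a half cadence, which is not stronger than the preceding half cadence; the 3 phrases lack an overall antecedent–consequent design and so form a phrase group.

phrase group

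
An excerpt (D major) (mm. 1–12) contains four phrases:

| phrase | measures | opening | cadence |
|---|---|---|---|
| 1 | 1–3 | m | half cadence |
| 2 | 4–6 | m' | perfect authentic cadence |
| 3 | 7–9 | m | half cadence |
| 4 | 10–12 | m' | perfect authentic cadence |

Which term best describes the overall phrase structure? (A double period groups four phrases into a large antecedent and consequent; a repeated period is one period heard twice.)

repeated period

The cadence pattern HC–PAC–HC–PAC is weak–strong twice, and phrases 3–4 restate phrases 1–2: a period heard twice, not a double period (which would end weakly at phrase 2).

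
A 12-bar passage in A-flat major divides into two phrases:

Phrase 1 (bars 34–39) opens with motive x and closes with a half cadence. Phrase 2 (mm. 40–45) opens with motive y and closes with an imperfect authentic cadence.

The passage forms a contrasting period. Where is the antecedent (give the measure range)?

measures 34–39

The antecedent is the phrase ending with the weaker cadence (half cadence, phrase 1) and the consequent the one ending more conclusively (imperfect authentic cadence, phrase 2); the antecedent is bars 34–39.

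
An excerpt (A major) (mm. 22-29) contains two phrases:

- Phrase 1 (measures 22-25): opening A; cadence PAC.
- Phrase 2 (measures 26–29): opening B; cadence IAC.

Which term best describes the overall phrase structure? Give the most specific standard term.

The second phrase closes with an imperfect authentic cadence, which is not stronger than the first phrase's perfect authentic cadence; without a weak→strong cadential pair there is no antecedent–consequent relationship, so this is a phrase group rather than a period.

phrase group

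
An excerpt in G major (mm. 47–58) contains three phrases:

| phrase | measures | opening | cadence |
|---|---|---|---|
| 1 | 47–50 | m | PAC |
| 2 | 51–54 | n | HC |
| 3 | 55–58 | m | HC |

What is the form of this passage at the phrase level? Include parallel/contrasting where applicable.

phrase group

The final phrase closes with a half cadence, which is not stronger than the preceding half cadence; the 3 phrases lack an overall antecedent–consequent design and so form a phrase group.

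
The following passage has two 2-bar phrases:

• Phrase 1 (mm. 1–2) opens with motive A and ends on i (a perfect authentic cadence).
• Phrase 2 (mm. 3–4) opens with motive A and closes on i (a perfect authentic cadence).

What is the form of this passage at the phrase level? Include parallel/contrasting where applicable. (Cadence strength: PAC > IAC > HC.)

repeated phrase

Both phrases have the same opening (A) and the same cadence (perfect authentic cadence): the second is a restatement, not a consequent, so this is a repeated phrase rather than a period.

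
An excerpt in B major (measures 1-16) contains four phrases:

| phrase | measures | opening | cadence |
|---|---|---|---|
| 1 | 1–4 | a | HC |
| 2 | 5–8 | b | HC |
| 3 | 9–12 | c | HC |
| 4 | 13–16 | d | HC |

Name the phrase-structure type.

phrase group

Phrase 4 ends with a half cadence, no stronger than phrase 2's half cadence, so the four phrases do not form a double period; nor do phrases 3–4 duplicate 1–2, so it is not a repeated period. With no phrase reaching a conclusive cadence, the passage is a phrase group.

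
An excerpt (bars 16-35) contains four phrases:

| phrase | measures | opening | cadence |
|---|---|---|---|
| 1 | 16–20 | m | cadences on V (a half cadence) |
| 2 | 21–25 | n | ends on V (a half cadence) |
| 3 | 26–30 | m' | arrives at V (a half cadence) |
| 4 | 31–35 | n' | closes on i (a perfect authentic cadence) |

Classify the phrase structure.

parallel double period

Four phrases in two halves: the first half (bars 16-25) ends with a half cadence, the second (mm. 26–35) with a perfect authentic cadence — a large antecedent–consequent pair, i.e. a double period.
Phrase 3 begins with the same material as phrase 1, making it parallel.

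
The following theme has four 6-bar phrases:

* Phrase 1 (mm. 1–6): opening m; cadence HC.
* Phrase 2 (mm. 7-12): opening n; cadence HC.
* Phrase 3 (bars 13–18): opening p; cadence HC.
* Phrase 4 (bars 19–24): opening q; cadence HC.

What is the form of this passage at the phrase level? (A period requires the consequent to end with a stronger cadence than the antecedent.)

phrase group

Phrase 4 ends with a half cadence, no stronger than phrase 2's half cadence, so the four phrases do not form a double period; nor do phrases 3–4 duplicate 1–2, so it is not a repeated period. With no phrase reaching a conclusive cadence, the passage is a phrase group.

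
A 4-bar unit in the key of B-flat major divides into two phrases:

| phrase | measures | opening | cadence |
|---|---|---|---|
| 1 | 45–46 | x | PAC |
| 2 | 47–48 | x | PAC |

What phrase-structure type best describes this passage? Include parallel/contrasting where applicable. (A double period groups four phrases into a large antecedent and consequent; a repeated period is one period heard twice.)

repeated phrase

Both phrases have the same opening (x) and the same cadence (perfect authentic cadence): the second is a restatement, not a consequent, so this is a repeated phrase rather than a period.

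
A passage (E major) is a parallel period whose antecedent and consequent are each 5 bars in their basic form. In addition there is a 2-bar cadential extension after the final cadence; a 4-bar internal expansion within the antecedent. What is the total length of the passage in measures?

Basic parallel period: 5 + 5 = 10 bars.
10 (basic form) + 2 (cadential extension) + 4 (internal expansion) = 16.

16 measures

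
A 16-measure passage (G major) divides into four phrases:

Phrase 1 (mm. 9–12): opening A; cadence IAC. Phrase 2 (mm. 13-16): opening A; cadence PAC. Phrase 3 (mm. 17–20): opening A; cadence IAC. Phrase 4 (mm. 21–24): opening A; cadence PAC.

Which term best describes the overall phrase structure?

repeated period

The cadence pattern IAC–PAC–IAC–PAC is weak–strong twice, and phrases 3–4 restate phrases 1–2: a period heard twice, not a double period (which would end weakly at phrase 2).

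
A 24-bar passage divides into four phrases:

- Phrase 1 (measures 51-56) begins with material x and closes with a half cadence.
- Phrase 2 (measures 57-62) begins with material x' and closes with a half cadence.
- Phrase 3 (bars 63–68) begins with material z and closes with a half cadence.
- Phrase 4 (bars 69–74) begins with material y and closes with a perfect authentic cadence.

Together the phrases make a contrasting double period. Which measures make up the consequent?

measures 63–74

In a double period the first pair of phrases (ending half cadence) is the large antecedent and the second pair (ending perfect authentic cadence) is the large consequent; the consequent is measures 63–74.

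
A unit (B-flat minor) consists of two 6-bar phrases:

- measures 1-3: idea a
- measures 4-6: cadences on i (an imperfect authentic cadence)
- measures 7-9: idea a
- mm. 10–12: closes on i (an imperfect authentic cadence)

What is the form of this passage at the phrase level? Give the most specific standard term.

Both phrases have the same opening (a) and the same cadence (imperfect authentic cadence): the second is a restatement, not a consequent, so this is a repeated phrase rather than a period.

repeated phrase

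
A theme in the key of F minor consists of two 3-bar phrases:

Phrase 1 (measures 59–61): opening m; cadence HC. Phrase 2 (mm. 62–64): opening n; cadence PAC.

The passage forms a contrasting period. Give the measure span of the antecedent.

measures 59–61

The antecedent is the phrase ending with the weaker cadence (half cadence, phrase 1) and the consequent the one ending more conclusively (perfect authentic cadence, phrase 2); the antecedent is mm. 59–61.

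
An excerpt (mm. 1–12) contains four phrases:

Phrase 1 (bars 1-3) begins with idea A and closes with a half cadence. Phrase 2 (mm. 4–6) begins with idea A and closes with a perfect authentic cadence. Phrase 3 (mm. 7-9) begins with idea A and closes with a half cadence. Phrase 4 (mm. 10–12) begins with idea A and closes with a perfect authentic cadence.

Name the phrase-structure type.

repeated period

The cadence pattern HC–PAC–HC–PAC is weak–strong twice, and phrases 3–4 restate phrases 1–2: a period heard twice, not a double period (which would end weakly at phrase 2).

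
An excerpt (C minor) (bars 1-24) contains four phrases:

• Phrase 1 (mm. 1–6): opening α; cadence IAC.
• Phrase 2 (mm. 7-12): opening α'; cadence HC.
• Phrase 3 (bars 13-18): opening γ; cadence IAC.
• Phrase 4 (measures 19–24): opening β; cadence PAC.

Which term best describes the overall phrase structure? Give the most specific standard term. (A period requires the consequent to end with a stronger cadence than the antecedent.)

Four phrases in two halves: the first half (mm. 1–12) ends with a half cadence, the second (bars 13–24) with a perfect authentic cadence — a large antecedent–consequent pair, i.e. a double period.
Phrase 3 begins with different material from phrase 1, making it contrasting.

contrasting double period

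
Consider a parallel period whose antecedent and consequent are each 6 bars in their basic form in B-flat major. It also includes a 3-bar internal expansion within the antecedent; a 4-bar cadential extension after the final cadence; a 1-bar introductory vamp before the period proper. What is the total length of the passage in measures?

20 measures

Basic parallel period: 6 + 6 = 12 bars.
12 (basic form) + 3 (internal expansion) + 4 (cadential extension) + 1 (introduction) = 20.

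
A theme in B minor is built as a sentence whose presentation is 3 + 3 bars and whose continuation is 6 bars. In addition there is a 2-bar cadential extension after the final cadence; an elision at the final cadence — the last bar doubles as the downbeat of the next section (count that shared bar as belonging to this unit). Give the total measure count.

14 measures

Basic sentence: 3 + 3 + 6 = 12 bars.
12 (basic form) + 2 (cadential extension) = 14.
The elision shares a bar with the next section but does not change this unit's count.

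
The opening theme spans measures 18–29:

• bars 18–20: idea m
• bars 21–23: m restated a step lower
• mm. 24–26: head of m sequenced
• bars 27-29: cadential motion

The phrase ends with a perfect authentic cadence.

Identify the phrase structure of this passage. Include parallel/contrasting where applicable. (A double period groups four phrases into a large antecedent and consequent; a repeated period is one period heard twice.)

Basic idea (mm. 18–20) + its repetition (measures 21–23) form the presentation; fragmentation and cadence (mm. 24–29) form the continuation — the 12-bar whole is a sentence.

sentence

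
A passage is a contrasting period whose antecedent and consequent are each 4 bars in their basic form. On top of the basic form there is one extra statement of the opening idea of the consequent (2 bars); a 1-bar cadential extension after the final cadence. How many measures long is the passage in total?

Basic contrasting period: 4 + 4 = 8 bars.
8 (basic form) + 2 (extra statement) + 1 (cadential extension) = 11.

11 measures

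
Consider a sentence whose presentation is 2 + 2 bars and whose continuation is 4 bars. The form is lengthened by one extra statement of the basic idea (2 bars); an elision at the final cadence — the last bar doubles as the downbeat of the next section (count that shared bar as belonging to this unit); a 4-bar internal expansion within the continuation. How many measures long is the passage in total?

Basic sentence: 2 + 2 + 4 = 8 bars.
8 (basic form) + 2 (extra statement) + 4 (internal expansion) = 14.
The elision shares a bar with the next section but does not change this unit's count.

14 measures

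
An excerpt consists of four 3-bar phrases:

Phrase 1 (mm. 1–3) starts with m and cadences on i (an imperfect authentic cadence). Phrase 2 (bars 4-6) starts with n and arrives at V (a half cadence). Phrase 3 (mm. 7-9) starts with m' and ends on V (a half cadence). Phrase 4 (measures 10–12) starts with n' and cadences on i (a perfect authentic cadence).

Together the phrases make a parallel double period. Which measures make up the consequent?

In a double period the first pair of phrases (ending half cadence) is the large antecedent and the second pair (ending perfect authentic cadence) is the large consequent; the consequent is measures 7–12.

measures 7–12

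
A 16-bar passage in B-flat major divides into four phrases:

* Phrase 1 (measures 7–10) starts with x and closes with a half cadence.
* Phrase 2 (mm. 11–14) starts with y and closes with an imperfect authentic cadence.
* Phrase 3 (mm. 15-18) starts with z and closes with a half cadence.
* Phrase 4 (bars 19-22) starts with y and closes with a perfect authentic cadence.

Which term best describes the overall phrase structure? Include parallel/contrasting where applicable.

contrasting double period

Four phrases in two halves: the first half (measures 7-14) ends with an imperfect authentic cadence, the second (mm. 15-22) with a perfect authentic cadence — a large antecedent–consequent pair, i.e. a double period.
Phrase 3 begins with different material from phrase 1, making it contrasting.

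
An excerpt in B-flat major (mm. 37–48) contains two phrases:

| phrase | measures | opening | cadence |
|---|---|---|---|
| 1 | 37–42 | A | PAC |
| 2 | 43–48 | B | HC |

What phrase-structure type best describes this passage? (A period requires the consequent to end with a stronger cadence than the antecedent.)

The second phrase closes with a half cadence, which is not stronger than the first phrase's perfect authentic cadence; without a weak→strong cadential pair there is no antecedent–consequent relationship, so this is a phrase group rather than a period.

phrase group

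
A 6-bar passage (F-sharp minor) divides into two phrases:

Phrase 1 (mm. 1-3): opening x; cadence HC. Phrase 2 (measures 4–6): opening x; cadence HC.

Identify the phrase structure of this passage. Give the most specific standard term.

Both phrases have the same opening (x) and the same cadence (half cadence): the second is a restatement, not a consequent, so this is a repeated phrase rather than a period.

repeated phrase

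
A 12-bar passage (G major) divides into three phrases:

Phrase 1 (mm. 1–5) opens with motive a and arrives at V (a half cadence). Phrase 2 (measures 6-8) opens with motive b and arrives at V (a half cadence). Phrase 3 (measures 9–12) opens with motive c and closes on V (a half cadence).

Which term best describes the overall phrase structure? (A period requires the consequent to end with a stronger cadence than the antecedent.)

phrase group

The final phrase closes with a half cadence, which is not stronger than the preceding half cadence; the 3 phrases lack an overall antecedent–consequent design and so form a phrase group.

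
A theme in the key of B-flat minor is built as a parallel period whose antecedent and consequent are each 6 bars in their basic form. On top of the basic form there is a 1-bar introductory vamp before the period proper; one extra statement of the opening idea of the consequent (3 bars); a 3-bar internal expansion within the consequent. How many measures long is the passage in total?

Basic parallel period: 6 + 6 = 12 bars.
12 (basic form) + 1 (introduction) + 3 (extra statement) + 3 (internal expansion) = 19.

19 measures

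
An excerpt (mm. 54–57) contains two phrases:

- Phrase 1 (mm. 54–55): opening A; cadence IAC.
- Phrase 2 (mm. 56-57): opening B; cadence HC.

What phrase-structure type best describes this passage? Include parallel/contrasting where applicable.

phrase group

The second phrase closes with a half cadence, which is not stronger than the first phrase's imperfect authentic cadence; without a weak→strong cadential pair there is no antecedent–consequent relationship, so this is a phrase group rather than a period.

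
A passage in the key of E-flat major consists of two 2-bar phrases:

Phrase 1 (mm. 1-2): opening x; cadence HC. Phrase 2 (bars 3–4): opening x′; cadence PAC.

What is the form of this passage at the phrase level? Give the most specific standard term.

Phrase 1 ends with a half cadence (weaker) and phrase 2 with a perfect authentic cadence (stronger): antecedent + consequent = a period.
The two phrases open with the same material (x / x′), so the period is parallel.

parallel period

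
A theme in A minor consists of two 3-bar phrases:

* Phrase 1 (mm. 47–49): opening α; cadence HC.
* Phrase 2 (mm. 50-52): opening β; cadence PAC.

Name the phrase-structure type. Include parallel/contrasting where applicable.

contrasting period

Phrase 1 ends with a half cadence (weaker) and phrase 2 with a perfect authentic cadence (stronger): antecedent + consequent = a period.
The two phrases open with different material (α / β), so the period is contrasting.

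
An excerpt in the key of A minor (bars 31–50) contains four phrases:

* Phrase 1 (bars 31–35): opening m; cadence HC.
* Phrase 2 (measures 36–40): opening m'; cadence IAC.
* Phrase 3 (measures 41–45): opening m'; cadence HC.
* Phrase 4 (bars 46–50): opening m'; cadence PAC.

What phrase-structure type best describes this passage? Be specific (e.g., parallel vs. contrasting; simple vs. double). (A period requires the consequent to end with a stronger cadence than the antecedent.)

parallel double period

Four phrases in two halves: the first half (mm. 31–40) ends with an imperfect authentic cadence, the second (mm. 41-50) with a perfect authentic cadence — a large antecedent–consequent pair, i.e. a double period.
Phrase 3 begins with the same material as phrase 1, making it parallel.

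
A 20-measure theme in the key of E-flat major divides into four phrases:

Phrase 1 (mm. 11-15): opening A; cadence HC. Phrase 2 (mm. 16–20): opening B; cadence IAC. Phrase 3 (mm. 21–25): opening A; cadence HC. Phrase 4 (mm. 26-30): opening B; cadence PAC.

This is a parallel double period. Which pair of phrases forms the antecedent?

phrases 1 and 2

In a double period the first pair of phrases (ending imperfect authentic cadence) is the large antecedent and the second pair (ending perfect authentic cadence) is the large consequent; the antecedent is phrases 1 and 2.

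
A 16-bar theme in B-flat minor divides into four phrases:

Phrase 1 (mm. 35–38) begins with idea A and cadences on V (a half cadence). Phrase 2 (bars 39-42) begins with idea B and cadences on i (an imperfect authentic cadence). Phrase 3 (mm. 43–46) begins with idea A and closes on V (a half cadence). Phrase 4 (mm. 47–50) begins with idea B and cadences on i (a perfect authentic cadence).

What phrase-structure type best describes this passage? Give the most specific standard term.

parallel double period

Four phrases in two halves: the first half (bars 35-42) ends with an imperfect authentic cadence, the second (measures 43–50) with a perfect authentic cadence — a large antecedent–consequent pair, i.e. a double period.
Phrase 3 begins with the same material as phrase 1, making it parallel.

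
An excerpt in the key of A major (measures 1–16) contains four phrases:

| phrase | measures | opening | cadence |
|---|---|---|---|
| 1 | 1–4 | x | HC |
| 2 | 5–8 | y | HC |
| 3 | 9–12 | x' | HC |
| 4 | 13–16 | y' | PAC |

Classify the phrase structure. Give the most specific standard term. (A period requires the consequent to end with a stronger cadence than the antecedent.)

Four phrases in two halves: the first half (measures 1–8) ends with a half cadence, the second (bars 9–16) with a perfect authentic cadence — a large antecedent–consequent pair, i.e. a double period.
Phrase 3 begins with the same material as phrase 1, making it parallel.

parallel double period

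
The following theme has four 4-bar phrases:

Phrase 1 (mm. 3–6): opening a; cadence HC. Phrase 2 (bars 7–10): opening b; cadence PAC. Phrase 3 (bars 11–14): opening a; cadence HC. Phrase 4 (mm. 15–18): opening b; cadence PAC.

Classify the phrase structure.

The cadence pattern HC–PAC–HC–PAC is weak–strong twice, and phrases 3–4 restate phrases 1–2: a period heard twice, not a double period (which would end weakly at phrase 2).

repeated period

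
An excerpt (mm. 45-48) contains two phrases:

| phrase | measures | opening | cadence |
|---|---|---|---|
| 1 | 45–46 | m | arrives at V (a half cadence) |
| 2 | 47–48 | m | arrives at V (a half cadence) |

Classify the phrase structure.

repeated phrase

Both phrases have the same opening (m) and the same cadence (half cadence): the second is a restatement, not a consequent, so this is a repeated phrase rather than a period.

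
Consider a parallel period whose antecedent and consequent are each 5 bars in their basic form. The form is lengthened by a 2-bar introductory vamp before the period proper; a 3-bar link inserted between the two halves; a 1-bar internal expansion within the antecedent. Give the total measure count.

16 measures

Basic parallel period: 5 + 5 = 10 bars.
10 (basic form) + 2 (introduction) + 3 (link) + 1 (internal expansion) = 16.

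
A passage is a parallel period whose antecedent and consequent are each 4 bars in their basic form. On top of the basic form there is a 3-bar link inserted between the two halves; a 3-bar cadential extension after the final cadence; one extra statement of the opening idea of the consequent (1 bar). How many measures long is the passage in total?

15 measures

Basic parallel period: 4 + 4 = 8 bars.
8 (basic form) + 3 (link) + 3 (cadential extension) + 1 (extra statement) = 15.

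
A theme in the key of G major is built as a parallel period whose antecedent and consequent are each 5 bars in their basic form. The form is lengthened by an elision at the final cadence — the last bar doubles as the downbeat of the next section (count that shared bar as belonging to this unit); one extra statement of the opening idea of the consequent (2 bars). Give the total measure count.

Basic parallel period: 5 + 5 = 10 bars.
10 (basic form) + 2 (extra statement) = 12.
The elision shares a bar with the next section but does not change this unit's count.

12 measures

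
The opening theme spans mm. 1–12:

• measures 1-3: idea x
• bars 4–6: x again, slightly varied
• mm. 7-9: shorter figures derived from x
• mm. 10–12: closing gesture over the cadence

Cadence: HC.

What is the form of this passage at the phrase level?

sentence

Basic idea (bars 1–3) + its repetition (mm. 4–6) form the presentation; fragmentation and cadence (bars 7–12) form the continuation — the 12-bar whole is a sentence.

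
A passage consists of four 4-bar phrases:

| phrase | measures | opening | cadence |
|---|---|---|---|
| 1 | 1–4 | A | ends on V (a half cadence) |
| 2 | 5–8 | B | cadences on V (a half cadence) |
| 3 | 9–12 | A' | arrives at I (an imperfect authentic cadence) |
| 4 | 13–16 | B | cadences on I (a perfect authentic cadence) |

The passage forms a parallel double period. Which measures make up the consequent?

measures 9–16

In a double period the first pair of phrases (ending half cadence) is the large antecedent and the second pair (ending perfect authentic cadence) is the large consequent; the consequent is measures 9–16.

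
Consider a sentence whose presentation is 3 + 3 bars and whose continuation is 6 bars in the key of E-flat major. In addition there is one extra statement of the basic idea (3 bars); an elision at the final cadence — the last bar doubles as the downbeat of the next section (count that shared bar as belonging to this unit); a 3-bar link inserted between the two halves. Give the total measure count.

Basic sentence: 3 + 3 + 6 = 12 bars.
12 (basic form) + 3 (extra statement) + 3 (link) = 18.
The elision shares a bar with the next section but does not change this unit's count.

18 measures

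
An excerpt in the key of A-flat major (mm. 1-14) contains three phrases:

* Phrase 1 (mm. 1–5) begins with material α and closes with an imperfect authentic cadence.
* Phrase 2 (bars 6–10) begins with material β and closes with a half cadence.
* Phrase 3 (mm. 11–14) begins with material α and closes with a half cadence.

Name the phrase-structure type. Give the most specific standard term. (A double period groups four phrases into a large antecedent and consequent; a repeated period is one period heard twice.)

The final phrase closes with a half cadence, which is not stronger than the preceding half cadence; the 3 phrases lack an overall antecedent–consequent design and so form a phrase group.

phrase group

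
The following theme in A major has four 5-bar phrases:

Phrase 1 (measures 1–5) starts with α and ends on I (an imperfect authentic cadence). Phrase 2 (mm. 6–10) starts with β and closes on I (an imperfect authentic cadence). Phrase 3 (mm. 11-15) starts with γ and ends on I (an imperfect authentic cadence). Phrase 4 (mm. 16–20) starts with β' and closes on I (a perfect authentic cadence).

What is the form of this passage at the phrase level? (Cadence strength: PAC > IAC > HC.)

Four phrases in two halves: the first half (bars 1-10) ends with an imperfect authentic cadence, the second (measures 11–20) with a perfect authentic cadence — a large antecedent–consequent pair, i.e. a double period.
Phrase 3 begins with different material from phrase 1, making it contrasting.

contrasting double period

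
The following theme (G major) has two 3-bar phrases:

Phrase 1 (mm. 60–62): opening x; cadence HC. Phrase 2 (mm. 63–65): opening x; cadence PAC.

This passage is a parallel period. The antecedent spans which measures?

The antecedent is the phrase ending with the weaker cadence (half cadence, phrase 1) and the consequent the one ending more conclusively (perfect authentic cadence, phrase 2); the antecedent is bars 60–62.

measures 60–62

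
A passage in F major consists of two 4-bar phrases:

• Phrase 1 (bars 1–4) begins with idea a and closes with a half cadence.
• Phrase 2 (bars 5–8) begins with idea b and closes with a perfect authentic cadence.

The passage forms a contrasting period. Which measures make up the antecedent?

The phrase ending with the weaker cadence (half cadence) is the antecedent; the one ending more conclusively (perfect authentic cadence) is the consequent. The antecedent is measures 1–4.

measures 1–4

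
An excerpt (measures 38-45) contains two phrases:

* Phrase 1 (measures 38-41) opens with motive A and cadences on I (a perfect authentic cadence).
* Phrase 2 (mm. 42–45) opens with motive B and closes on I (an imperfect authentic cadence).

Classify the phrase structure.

phrase group

The second phrase closes with an imperfect authentic cadence, which is not stronger than the first phrase's perfect authentic cadence; without a weak→strong cadential pair there is no antecedent–consequent relationship, so this is a phrase group rather than a period.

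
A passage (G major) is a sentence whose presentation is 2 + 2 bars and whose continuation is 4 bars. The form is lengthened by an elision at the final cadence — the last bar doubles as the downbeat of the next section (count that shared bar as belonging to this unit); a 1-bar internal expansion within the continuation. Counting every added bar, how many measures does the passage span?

Basic sentence: 2 + 2 + 4 = 8 bars.
8 (basic form) + 1 (internal expansion) = 9.
The elision shares a bar with the next section but does not change this unit's count.

9 measures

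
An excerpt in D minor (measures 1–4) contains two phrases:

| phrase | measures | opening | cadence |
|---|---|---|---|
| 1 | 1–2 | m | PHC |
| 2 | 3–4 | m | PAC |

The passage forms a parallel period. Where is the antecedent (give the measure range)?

measures 1–2

The antecedent is the phrase ending with the weaker cadence (Phrygian half cadence, phrase 1) and the consequent the one ending more conclusively (perfect authentic cadence, phrase 2); the antecedent is mm. 1-2.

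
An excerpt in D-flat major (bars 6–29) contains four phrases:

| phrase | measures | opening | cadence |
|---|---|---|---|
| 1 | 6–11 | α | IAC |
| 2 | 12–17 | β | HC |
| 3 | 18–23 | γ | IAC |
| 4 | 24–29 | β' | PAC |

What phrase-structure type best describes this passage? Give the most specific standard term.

Four phrases in two halves: the first half (mm. 6–17) ends with a half cadence, the second (mm. 18–29) with a perfect authentic cadence — a large antecedent–consequent pair, i.e. a double period.
Phrase 3 begins with different material from phrase 1, making it contrasting.

contrasting double period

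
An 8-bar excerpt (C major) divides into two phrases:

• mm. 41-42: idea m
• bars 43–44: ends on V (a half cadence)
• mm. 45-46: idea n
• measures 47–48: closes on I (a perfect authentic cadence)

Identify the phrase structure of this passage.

contrasting period

Phrase 1 ends with a half cadence (weaker) and phrase 2 with a perfect authentic cadence (stronger): antecedent + consequent = a period.
The two phrases open with different material (m / n), so the period is contrasting.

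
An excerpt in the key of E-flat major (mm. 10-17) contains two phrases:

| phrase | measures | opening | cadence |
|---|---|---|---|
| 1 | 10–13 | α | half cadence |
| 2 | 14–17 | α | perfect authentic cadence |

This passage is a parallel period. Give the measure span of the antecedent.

measures 10–13

The antecedent is the phrase ending with the weaker cadence (half cadence, phrase 1) and the consequent the one ending more conclusively (perfect authentic cadence, phrase 2); the antecedent is mm. 10–13.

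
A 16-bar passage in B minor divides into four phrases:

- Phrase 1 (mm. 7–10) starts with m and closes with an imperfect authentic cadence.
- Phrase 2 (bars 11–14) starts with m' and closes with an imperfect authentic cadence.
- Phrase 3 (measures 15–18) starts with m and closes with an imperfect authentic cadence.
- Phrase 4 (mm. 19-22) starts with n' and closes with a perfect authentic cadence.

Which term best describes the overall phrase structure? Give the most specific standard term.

Four phrases in two halves: the first half (mm. 7-14) ends with an imperfect authentic cadence, the second (measures 15-22) with a perfect authentic cadence — a large antecedent–consequent pair, i.e. a double period.
Phrase 3 begins with the same material as phrase 1, making it parallel.

parallel double period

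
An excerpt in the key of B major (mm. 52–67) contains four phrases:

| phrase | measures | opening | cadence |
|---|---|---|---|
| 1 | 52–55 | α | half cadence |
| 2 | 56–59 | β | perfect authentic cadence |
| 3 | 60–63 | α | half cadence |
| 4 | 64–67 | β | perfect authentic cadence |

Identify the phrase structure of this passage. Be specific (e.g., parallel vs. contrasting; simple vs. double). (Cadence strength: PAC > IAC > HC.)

The cadence pattern HC–PAC–HC–PAC is weak–strong twice, and phrases 3–4 restate phrases 1–2: a period heard twice, not a double period (which would end weakly at phrase 2).

repeated period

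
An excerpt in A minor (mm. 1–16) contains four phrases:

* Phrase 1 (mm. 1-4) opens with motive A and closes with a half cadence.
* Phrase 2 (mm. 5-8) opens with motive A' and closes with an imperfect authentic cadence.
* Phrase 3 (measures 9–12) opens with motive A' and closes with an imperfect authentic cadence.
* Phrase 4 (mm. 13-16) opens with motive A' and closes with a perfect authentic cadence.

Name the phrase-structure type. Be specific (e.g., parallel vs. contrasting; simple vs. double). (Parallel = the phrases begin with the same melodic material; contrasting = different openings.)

parallel double period

Four phrases in two halves: the first half (mm. 1-8) ends with an imperfect authentic cadence, the second (measures 9–16) with a perfect authentic cadence — a large antecedent–consequent pair, i.e. a double period.
Phrase 3 begins with the same material as phrase 1, making it parallel.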